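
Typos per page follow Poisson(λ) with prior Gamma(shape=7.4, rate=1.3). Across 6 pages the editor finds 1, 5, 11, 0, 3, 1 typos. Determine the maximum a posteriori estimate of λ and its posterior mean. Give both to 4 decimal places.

Σ counts = 21. Posterior: Gamma(shape = 7.4+21 = 28.4, rate = 1.3+6 = 7.3).
Mode = (α−1)/β = 27.4/7.3 = 3.7534.
Mean = α/β = 28.4/7.3 = 3.8904.

MAP = 3.7534; posterior mean = 3.8904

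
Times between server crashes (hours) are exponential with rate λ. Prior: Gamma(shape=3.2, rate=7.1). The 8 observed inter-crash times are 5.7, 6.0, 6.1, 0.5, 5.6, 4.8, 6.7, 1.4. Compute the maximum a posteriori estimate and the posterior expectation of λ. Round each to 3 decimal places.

Σ times = 36.8. Posterior: Gamma(shape = 3.2+8 = 11.2, rate = 7.1+36.8 = 43.9).
Mode = (α−1)/β = 10.2/43.9 = 0.232.
Mean = α/β = 11.2/43.9 = 0.255.
Mean > mode: the posterior has a right tail.

maximum a posteriori estimate = 0.232, posterior expectation = 0.255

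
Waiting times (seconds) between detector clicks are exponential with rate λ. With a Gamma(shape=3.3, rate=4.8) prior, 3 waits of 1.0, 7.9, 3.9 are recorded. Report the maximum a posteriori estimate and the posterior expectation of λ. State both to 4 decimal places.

maximum a posteriori estimate = 0.3011, posterior expectation = 0.3580

Σ times = 12.8. Posterior: Gamma(shape = 3.3+3 = 6.3, rate = 4.8+12.8 = 17.6).
Mode = (α−1)/β = 5.3/17.6 = 0.3011.
Mean = α/β = 6.3/17.6 = 0.3580.
The posterior is right-skewed, so the mean exceeds the mode.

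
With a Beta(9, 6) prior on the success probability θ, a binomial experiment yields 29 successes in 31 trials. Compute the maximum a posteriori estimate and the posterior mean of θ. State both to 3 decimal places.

MAP = 0.841; posterior mean = 0.826

Posterior: Beta(9+29, 6+2) = Beta(38, 8).
Mode = (38−1)/(38+8−2) = 37/44 = 0.841.
Mean = 38/(38+8) = 38/46 = 0.826.
The mean is pulled below the mode by the posterior's left skew.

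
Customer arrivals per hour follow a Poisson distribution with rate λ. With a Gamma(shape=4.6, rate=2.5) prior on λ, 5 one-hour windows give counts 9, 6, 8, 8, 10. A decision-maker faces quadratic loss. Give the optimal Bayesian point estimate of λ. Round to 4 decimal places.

6.0800

Σ counts = 41. Posterior: Gamma(shape = 4.6+41 = 45.6, rate = 2.5+5 = 7.5).
Mode = (α−1)/β = 44.6/7.5 = 5.9467.
Mean = α/β = 45.6/7.5 = 6.0800.
Quadratic loss ⇒ the optimal estimator is the posterior mean.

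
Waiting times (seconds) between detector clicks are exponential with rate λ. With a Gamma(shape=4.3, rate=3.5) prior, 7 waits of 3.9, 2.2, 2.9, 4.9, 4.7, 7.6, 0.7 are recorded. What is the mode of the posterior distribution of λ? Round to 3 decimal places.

Σ times = 26.9. Posterior: Gamma(shape = 4.3+7 = 11.3, rate = 3.5+26.9 = 30.4).
Mode = (α−1)/β = 10.3/30.4 = 0.339.
Mean = α/β = 11.3/30.4 = 0.372.
This is the posterior mode — the MAP estimate.

0.339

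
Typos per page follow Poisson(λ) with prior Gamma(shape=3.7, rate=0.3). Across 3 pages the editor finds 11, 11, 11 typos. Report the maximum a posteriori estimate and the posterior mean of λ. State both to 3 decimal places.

maximum a posteriori estimate = 10.818, posterior mean = 11.121

Σ counts = 33. Posterior: Gamma(shape = 3.7+33 = 36.7, rate = 0.3+3 = 3.3).
Mode = (α−1)/β = 35.7/3.3 = 10.818.
Mean = α/β = 36.7/3.3 = 11.121.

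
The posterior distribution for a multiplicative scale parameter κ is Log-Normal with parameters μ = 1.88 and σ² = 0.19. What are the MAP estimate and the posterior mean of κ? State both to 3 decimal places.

MAP: 5.419. Posterior mean: 7.207.

Mode = exp(μ − σ²) = exp(1.69) = 5.419.
Mean = exp(μ + σ²/2) = exp(1.975) = 7.207.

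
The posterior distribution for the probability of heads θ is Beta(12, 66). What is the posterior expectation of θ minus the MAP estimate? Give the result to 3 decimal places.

0.009

Mode = (12−1)/(12+66−2) = 11/76 = 0.145.
Mean = 12/(12+66) = 12/78 = 0.154.
Difference = 0.154 − 0.145 = 0.009.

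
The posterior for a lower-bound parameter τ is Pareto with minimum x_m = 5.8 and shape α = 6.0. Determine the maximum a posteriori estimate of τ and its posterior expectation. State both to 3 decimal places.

The Pareto density is strictly decreasing on [x_m, ∞), so the mode is x_m = 5.800.
Mean = α·x_m/(α−1) = 6.0·5.8/5.0 = 6.960.

MAP = 5.800; posterior mean = 6.960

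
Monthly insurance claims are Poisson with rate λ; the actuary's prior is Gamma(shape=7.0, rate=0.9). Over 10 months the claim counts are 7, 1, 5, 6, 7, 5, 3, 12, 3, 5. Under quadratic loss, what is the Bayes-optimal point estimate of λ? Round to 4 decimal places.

5.5963

Σ counts = 54. Posterior: Gamma(shape = 7.0+54 = 61.0, rate = 0.9+10 = 10.9).
Mode = (α−1)/β = 60.0/10.9 = 5.5046.
Mean = α/β = 61.0/10.9 = 5.5963.
Quadratic loss ⇒ the optimal estimator is the posterior mean.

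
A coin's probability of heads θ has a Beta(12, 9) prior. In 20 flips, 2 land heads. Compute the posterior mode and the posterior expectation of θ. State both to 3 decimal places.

Posterior: Beta(12+2, 9+18) = Beta(14, 27).
Mode = (14−1)/(14+27−2) = 13/39 = 0.333.
Mean = 14/(14+27) = 14/41 = 0.341.

MAP = 0.333; posterior mean = 0.341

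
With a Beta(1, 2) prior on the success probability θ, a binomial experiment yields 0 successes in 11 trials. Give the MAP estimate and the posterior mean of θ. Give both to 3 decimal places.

Posterior: Beta(1+0, 2+11) = Beta(1, 13).
Since α = 1 ≤ 1 and β > 1, the Beta density is monotone decreasing on [0,1]; the mode is at 0.
Mean = 1/(1+13) = 0.071.

MAP: 0.000. Posterior mean: 0.071.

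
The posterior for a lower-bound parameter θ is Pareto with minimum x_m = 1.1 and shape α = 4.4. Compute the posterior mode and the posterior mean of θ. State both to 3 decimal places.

posterior mode = 1.100, posterior mean = 1.424

The Pareto density is strictly decreasing on [x_m, ∞), so the mode is x_m = 1.100.
Mean = α·x_m/(α−1) = 4.4·1.1/3.4 = 1.424.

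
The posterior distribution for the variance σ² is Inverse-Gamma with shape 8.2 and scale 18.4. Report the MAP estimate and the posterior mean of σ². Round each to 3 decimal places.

MAP: 2.000. Posterior mean: 2.556.

Mode = β/(α+1) = 18.4/9.2 = 2.000.
Mean = β/(α−1) = 18.4/7.2 = 2.556.
Mean > mode: the posterior has a right tail.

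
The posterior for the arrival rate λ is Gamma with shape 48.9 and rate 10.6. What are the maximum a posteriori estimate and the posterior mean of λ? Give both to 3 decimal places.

MAP = 4.519, posterior mean = 4.613

Mode = (α−1)/β = 47.9/10.6 = 4.519.
Mean = α/β = 48.9/10.6 = 4.613.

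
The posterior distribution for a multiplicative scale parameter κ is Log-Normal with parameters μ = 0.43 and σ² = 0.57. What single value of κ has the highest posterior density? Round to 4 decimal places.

Mode = exp(μ − σ²) = exp(-0.14) = 0.8694.
Mean = exp(μ + σ²/2) = exp(0.715) = 2.0442.
This is the posterior mode — the MAP estimate.

0.8694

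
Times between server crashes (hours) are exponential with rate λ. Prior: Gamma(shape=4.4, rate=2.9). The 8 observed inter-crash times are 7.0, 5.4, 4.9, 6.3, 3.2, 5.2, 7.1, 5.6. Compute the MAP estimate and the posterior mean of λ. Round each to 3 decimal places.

Σ times = 44.7. Posterior: Gamma(shape = 4.4+8 = 12.4, rate = 2.9+44.7 = 47.6).
Mode = (α−1)/β = 11.4/47.6 = 0.239.
Mean = α/β = 12.4/47.6 = 0.261.
The posterior is right-skewed, so the mean exceeds the mode.

MAP = 0.239, posterior mean = 0.261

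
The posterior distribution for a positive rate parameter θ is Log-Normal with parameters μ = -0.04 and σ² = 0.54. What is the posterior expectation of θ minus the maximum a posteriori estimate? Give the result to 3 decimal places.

0.699

Mode = exp(μ − σ²) = exp(-0.58) = 0.560.
Mean = exp(μ + σ²/2) = exp(0.230) = 1.259.
Difference = 1.259 − 0.560 = 0.699.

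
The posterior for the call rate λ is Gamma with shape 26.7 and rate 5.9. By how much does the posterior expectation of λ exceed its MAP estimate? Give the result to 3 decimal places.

0.169

Mode = (α−1)/β = 25.7/5.9 = 4.356.
Mean = α/β = 26.7/5.9 = 4.525.
Difference = 4.525 − 4.356 = 0.169.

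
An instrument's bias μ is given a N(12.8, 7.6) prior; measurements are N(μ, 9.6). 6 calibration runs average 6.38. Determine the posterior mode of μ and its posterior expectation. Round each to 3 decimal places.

Posterior for μ is Normal. Precision-weighted mean: (1/7.6·12.8 + 6/9.6·6.38) / (1/7.6 + 6/9.6) = 7.497.
A Normal posterior is symmetric, so mode = mean.

MAP = 7.497; posterior mean = 7.497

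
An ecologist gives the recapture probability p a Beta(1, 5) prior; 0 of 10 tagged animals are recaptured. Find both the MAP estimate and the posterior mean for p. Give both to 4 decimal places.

p_MAP = 0.0000, E[p|data] = 0.0625

Posterior: Beta(1+0, 5+10) = Beta(1, 15).
Since α = 1 ≤ 1 and β > 1, the Beta density is monotone decreasing on [0,1]; the mode is at 0.
Mean = 1/(1+15) = 0.0625.
The mean is pulled above the mode by the posterior's right skew.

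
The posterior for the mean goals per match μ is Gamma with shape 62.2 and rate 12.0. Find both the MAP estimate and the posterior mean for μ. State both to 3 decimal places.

Mode = (α−1)/β = 61.2/12.0 = 5.100.
Mean = α/β = 62.2/12.0 = 5.183.

μ_MAP = 5.100, E[μ|data] = 5.183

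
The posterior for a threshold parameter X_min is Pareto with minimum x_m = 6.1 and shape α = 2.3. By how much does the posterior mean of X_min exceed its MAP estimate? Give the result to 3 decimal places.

The Pareto density is strictly decreasing on [x_m, ∞), so the mode is x_m = 6.100.
Mean = α·x_m/(α−1) = 2.3·6.1/1.3 = 10.792.
Difference = 10.792 − 6.100 = 4.692.

4.692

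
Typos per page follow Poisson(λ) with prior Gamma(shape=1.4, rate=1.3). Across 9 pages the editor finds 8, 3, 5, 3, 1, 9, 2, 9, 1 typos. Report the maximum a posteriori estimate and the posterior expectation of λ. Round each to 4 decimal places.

Σ counts = 41. Posterior: Gamma(shape = 1.4+41 = 42.4, rate = 1.3+9 = 10.3).
Mode = (α−1)/β = 41.4/10.3 = 4.0194.
Mean = α/β = 42.4/10.3 = 4.1165.
The mean is pulled above the mode by the posterior's right skew.

MAP: 4.0194. Posterior mean: 4.1165.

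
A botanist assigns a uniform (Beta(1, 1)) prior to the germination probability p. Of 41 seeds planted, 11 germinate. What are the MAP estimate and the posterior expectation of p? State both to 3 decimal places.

Posterior: Beta(1+11, 1+30) = Beta(12, 31).
Mode = (12−1)/(12+31−2) = 11/41 = 0.268.
With a flat prior the MAP equals the MLE, 11/41.
Mean = 12/(12+31) = 12/43 = 0.279.
Right-skewed posterior ⇒ mode < mean.

MAP = 0.268; posterior mean = 0.279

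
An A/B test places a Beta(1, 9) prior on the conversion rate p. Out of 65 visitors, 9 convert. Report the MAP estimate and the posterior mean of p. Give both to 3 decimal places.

p_MAP = 0.123, E[p|data] = 0.133

Posterior: Beta(1+9, 9+56) = Beta(10, 65).
Mode = (10−1)/(10+65−2) = 9/73 = 0.123.
Mean = 10/(10+65) = 10/75 = 0.133.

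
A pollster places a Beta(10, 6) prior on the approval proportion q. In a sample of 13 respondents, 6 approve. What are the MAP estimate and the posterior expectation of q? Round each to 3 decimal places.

MAP = 0.556, posterior mean = 0.552

Posterior: Beta(10+6, 6+7) = Beta(16, 13).
Mode = (16−1)/(16+13−2) = 15/27 = 0.556.
Mean = 16/(16+13) = 16/29 = 0.552.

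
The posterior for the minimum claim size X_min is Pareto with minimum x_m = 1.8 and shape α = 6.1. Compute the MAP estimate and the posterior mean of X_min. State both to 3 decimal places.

The Pareto density is strictly decreasing on [x_m, ∞), so the mode is x_m = 1.800.
Mean = α·x_m/(α−1) = 6.1·1.8/5.1 = 2.153.

MAP = 1.800, posterior mean = 2.153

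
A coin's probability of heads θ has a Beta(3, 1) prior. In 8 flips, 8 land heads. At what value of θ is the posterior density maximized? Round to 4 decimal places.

1.0000

Posterior: Beta(3+8, 1+0) = Beta(11, 1).
Since β = 1 ≤ 1 and α > 1, the Beta density is monotone increasing on [0,1]; the mode is at 1.
Mean = 11/(11+1) = 0.9167.
This is the posterior mode — the MAP estimate.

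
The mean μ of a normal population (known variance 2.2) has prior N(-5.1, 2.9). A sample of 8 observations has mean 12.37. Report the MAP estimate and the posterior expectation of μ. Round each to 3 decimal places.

Posterior for μ is Normal. Precision-weighted mean: (1/2.9·-5.1 + 8/2.2·12.37) / (1/2.9 + 8/2.2) = 10.857.
A Normal posterior is symmetric, so mode = mean.

MAP: 10.857. Posterior mean: 10.857.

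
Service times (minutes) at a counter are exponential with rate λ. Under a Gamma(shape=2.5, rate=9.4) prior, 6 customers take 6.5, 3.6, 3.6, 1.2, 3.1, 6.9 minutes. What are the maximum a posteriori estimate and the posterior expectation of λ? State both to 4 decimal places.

Σ times = 24.9. Posterior: Gamma(shape = 2.5+6 = 8.5, rate = 9.4+24.9 = 34.3).
Mode = (α−1)/β = 7.5/34.3 = 0.2187.
Mean = α/β = 8.5/34.3 = 0.2478.
The mean is pulled above the mode by the posterior's right skew.

MAP = 0.2187; posterior mean = 0.2478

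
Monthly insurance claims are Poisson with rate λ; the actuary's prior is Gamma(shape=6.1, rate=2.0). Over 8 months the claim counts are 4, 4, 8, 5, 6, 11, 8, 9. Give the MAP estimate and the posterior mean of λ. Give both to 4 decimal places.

Σ counts = 55. Posterior: Gamma(shape = 6.1+55 = 61.1, rate = 2.0+8 = 10.0).
Mode = (α−1)/β = 60.1/10.0 = 6.0100.
Mean = α/β = 61.1/10.0 = 6.1100.

MAP estimate = 6.0100, posterior mean = 6.1100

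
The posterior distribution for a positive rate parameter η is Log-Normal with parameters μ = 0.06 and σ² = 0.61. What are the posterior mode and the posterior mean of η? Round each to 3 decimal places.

MAP = 0.577, posterior mean = 1.441

Mode = exp(μ − σ²) = exp(-0.55) = 0.577.
Mean = exp(μ + σ²/2) = exp(0.365) = 1.441.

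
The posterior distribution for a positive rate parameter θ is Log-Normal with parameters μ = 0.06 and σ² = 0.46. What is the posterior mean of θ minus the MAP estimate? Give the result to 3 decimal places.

Mode = exp(μ − σ²) = exp(-0.40) = 0.670.
Mean = exp(μ + σ²/2) = exp(0.290) = 1.336.
Difference = 1.336 − 0.670 = 0.666.

0.666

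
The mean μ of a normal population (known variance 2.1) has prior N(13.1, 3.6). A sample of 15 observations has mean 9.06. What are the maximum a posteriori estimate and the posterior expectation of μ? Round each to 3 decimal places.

MAP: 9.211. Posterior mean: 9.211.

Posterior for μ is Normal. Precision-weighted mean: (1/3.6·13.1 + 15/2.1·9.06) / (1/3.6 + 15/2.1) = 9.211.
A Normal posterior is symmetric, so mode = mean.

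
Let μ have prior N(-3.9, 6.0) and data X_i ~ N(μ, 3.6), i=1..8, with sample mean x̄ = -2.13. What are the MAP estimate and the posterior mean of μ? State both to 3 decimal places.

Posterior for μ is Normal. Precision-weighted mean: (1/6.0·-3.9 + 8/3.6·-2.13) / (1/6.0 + 8/3.6) = -2.253.
A Normal posterior is symmetric, so mode = mean.

MAP = -2.253, posterior mean = -2.253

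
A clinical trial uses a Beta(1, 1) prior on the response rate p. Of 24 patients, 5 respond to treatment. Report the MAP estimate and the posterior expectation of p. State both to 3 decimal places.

Posterior: Beta(1+5, 1+19) = Beta(6, 20).
Mode = (6−1)/(6+20−2) = 5/24 = 0.208.
Mean = 6/(6+20) = 6/26 = 0.231.

MAP: 0.208. Posterior mean: 0.231.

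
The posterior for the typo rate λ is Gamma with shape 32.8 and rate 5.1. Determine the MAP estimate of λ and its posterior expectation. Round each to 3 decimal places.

Mode = (α−1)/β = 31.8/5.1 = 6.235.
Mean = α/β = 32.8/5.1 = 6.431.
Mean > mode: the posterior has a right tail.

MAP: 6.235. Posterior mean: 6.431.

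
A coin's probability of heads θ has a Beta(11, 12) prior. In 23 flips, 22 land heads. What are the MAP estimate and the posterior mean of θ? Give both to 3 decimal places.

MAP estimate = 0.727, posterior mean = 0.717

Posterior: Beta(11+22, 12+1) = Beta(33, 13).
Mode = (33−1)/(33+13−2) = 32/44 = 0.727.
Mean = 33/(33+13) = 33/46 = 0.717.
The posterior is left-skewed, so the mode exceeds the mean.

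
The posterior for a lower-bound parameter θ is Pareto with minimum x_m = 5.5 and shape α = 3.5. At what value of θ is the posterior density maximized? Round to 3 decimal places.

The Pareto density is strictly decreasing on [x_m, ∞), so the mode is x_m = 5.500.
Mean = α·x_m/(α−1) = 3.5·5.5/2.5 = 7.700.
This is the posterior mode — the MAP estimate.

5.500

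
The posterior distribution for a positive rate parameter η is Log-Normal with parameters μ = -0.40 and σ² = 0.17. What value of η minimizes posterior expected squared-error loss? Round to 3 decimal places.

0.730

Mode = exp(μ − σ²) = exp(-0.57) = 0.566.
Mean = exp(μ + σ²/2) = exp(-0.315) = 0.730.
Squared-error loss ⇒ the optimal estimator is the posterior mean.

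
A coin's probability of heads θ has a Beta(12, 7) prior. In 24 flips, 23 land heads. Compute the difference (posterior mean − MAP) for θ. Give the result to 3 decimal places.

Posterior: Beta(12+23, 7+1) = Beta(35, 8).
Mode = (35−1)/(35+8−2) = 34/41 = 0.829.
Mean = 35/(35+8) = 35/43 = 0.814.
Difference = 0.814 − 0.829 = -0.015.
The posterior is left-skewed, so the mode exceeds the mean.

-0.015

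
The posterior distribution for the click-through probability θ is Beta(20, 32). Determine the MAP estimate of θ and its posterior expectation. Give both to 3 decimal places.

MAP = 0.380, posterior mean = 0.385

Mode = (20−1)/(20+32−2) = 19/50 = 0.380.
Mean = 20/(20+32) = 20/52 = 0.385.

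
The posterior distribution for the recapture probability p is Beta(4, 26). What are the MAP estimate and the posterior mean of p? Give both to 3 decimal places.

MAP = 0.107, posterior mean = 0.133

Mode = (4−1)/(4+26−2) = 3/28 = 0.107.
Mean = 4/(4+26) = 4/30 = 0.133.
The mean is pulled above the mode by the posterior's right skew.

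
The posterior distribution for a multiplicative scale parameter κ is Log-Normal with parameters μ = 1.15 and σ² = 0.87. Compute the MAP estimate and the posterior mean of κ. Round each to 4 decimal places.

MAP: 1.3231. Posterior mean: 4.8793.

Mode = exp(μ − σ²) = exp(0.28) = 1.3231.
Mean = exp(μ + σ²/2) = exp(1.585) = 4.8793.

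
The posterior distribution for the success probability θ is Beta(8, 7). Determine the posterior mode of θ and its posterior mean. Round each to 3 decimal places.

Mode = (8−1)/(8+7−2) = 7/13 = 0.538.
Mean = 8/(8+7) = 8/15 = 0.533.
The mean is pulled below the mode by the posterior's left skew.

θ_MAP = 0.538, E[θ|data] = 0.533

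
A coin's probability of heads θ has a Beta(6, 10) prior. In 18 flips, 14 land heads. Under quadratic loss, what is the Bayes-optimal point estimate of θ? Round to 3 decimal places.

Posterior: Beta(6+14, 10+4) = Beta(20, 14).
Mode = (20−1)/(20+14−2) = 19/32 = 0.594.
Mean = 20/(20+14) = 20/34 = 0.588.
Quadratic loss ⇒ the optimal estimator is the posterior mean.

0.588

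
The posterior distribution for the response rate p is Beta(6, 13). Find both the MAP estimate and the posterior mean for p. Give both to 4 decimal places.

Mode = (6−1)/(6+13−2) = 5/17 = 0.2941.
Mean = 6/(6+13) = 6/19 = 0.3158.
The posterior is right-skewed, so the mean exceeds the mode.

MAP = 0.2941, posterior mean = 0.3158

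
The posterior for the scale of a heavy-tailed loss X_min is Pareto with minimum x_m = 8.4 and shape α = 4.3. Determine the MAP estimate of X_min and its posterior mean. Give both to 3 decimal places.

The Pareto density is strictly decreasing on [x_m, ∞), so the mode is x_m = 8.400.
Mean = α·x_m/(α−1) = 4.3·8.4/3.3 = 10.945.

MAP = 8.400; posterior mean = 10.945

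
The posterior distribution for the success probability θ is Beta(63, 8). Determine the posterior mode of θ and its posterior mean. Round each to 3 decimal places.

Mode = (63−1)/(63+8−2) = 62/69 = 0.899.
Mean = 63/(63+8) = 63/71 = 0.887.

MAP = 0.899; posterior mean = 0.887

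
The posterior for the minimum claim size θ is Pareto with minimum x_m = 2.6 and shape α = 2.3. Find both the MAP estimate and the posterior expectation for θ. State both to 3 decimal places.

MAP = 2.600; posterior mean = 4.600

The Pareto density is strictly decreasing on [x_m, ∞), so the mode is x_m = 2.600.
Mean = α·x_m/(α−1) = 2.3·2.6/1.3 = 4.600.
Right-skewed posterior ⇒ mode < mean.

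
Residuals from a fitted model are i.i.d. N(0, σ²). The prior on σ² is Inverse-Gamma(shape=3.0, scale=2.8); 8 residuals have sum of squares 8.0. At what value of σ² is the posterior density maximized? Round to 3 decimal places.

Posterior: Inverse-Gamma(shape = 3.0+8/2 = 7.0, scale = 2.8+8.0/2 = 6.8).
Mode = β/(α+1) = 6.8/8.0 = 0.850.
Mean = β/(α−1) = 6.8/6.0 = 1.133.
This is the posterior mode — the MAP estimate.

0.850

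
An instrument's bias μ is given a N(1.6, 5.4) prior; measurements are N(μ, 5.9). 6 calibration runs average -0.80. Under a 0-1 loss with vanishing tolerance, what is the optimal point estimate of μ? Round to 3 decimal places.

-0.430

Posterior for μ is Normal. Precision-weighted mean: (1/5.4·1.6 + 6/5.9·-0.80) / (1/5.4 + 6/5.9) = -0.430.
A Normal posterior is symmetric, so mode = mean.
This is the posterior mode — the MAP estimate.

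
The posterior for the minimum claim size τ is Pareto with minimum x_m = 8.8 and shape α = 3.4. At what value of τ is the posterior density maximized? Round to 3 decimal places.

8.800

The Pareto density is strictly decreasing on [x_m, ∞), so the mode is x_m = 8.800.
Mean = α·x_m/(α−1) = 3.4·8.8/2.4 = 12.467.
This is the posterior mode — the MAP estimate.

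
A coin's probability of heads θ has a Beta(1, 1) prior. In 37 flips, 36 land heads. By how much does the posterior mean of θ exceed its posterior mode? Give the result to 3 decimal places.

Posterior: Beta(1+36, 1+1) = Beta(37, 2).
Mode = (37−1)/(37+2−2) = 36/37 = 0.973.
Mean = 37/(37+2) = 37/39 = 0.949.
Difference = 0.949 − 0.973 = -0.024.

-0.024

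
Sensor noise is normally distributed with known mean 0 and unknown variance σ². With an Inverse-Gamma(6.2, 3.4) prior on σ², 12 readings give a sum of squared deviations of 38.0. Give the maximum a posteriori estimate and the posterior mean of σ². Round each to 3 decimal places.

Posterior: Inverse-Gamma(shape = 6.2+12/2 = 12.2, scale = 3.4+38.0/2 = 22.4).
Mode = β/(α+1) = 22.4/13.2 = 1.697.
Mean = β/(α−1) = 22.4/11.2 = 2.000.

σ²_MAP = 1.697, E[σ²|data] = 2.000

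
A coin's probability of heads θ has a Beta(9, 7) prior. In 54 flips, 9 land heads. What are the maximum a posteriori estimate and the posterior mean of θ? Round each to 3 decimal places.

maximum a posteriori estimate = 0.250, posterior mean = 0.257

Posterior: Beta(9+9, 7+45) = Beta(18, 52).
Mode = (18−1)/(18+52−2) = 17/68 = 0.250.
Mean = 18/(18+52) = 18/70 = 0.257.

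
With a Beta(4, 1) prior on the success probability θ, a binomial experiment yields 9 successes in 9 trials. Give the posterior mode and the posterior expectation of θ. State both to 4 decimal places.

Posterior: Beta(4+9, 1+0) = Beta(13, 1).
Since β = 1 ≤ 1 and α > 1, the Beta density is monotone increasing on [0,1]; the mode is at 1.
Mean = 13/(13+1) = 0.9286.

MAP = 1.0000, posterior mean = 0.9286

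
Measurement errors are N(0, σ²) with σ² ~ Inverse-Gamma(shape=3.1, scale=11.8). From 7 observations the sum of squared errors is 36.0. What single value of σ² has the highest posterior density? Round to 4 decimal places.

Posterior: Inverse-Gamma(shape = 3.1+7/2 = 6.6, scale = 11.8+36.0/2 = 29.8).
Mode = β/(α+1) = 29.8/7.6 = 3.9211.
Mean = β/(α−1) = 29.8/5.6 = 5.3214.
This is the posterior mode — the MAP estimate.

3.9211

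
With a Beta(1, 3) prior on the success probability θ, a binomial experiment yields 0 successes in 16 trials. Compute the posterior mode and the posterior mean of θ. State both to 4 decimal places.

Posterior: Beta(1+0, 3+16) = Beta(1, 19).
Since α = 1 ≤ 1 and β > 1, the Beta density is monotone decreasing on [0,1]; the mode is at 0.
Mean = 1/(1+19) = 0.0500.

MAP = 0.0000; posterior mean = 0.0500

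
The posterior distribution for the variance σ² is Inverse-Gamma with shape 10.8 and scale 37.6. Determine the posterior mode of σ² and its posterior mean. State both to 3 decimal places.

MAP: 3.186. Posterior mean: 3.837.

Mode = β/(α+1) = 37.6/11.8 = 3.186.
Mean = β/(α−1) = 37.6/9.8 = 3.837.
Right-skewed posterior ⇒ mode < mean.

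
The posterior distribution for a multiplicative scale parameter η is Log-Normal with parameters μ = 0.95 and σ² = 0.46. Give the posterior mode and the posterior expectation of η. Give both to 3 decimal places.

MAP = 1.632; posterior mean = 3.254

Mode = exp(μ − σ²) = exp(0.49) = 1.632.
Mean = exp(μ + σ²/2) = exp(1.180) = 3.254.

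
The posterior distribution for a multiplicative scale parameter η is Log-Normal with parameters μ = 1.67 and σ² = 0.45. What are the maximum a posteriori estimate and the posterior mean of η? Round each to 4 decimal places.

Mode = exp(μ − σ²) = exp(1.22) = 3.3872.
Mean = exp(μ + σ²/2) = exp(1.895) = 6.6525.
Right-skewed posterior ⇒ mode < mean.

MAP = 3.3872; posterior mean = 6.6525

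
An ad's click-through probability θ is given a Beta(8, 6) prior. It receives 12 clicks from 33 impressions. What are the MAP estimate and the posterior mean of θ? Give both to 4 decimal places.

Posterior: Beta(8+12, 6+21) = Beta(20, 27).
Mode = (20−1)/(20+27−2) = 19/45 = 0.4222.
Mean = 20/(20+27) = 20/47 = 0.4255.
Mean > mode: the posterior has a right tail.

MAP = 0.4222, posterior mean = 0.4255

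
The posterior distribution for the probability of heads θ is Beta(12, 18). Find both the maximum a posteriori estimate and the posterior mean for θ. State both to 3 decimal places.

MAP = 0.393; posterior mean = 0.400

Mode = (12−1)/(12+18−2) = 11/28 = 0.393.
Mean = 12/(12+18) = 12/30 = 0.400.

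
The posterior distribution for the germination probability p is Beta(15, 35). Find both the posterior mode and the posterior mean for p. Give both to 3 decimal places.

Mode = (15−1)/(15+35−2) = 14/48 = 0.292.
Mean = 15/(15+35) = 15/50 = 0.300.

p_MAP = 0.292, E[p|data] = 0.300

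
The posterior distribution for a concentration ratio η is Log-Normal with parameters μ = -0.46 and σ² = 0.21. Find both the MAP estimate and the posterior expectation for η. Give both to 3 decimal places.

MAP estimate = 0.512, posterior expectation = 0.701

Mode = exp(μ − σ²) = exp(-0.67) = 0.512.
Mean = exp(μ + σ²/2) = exp(-0.355) = 0.701.
The mean is pulled above the mode by the posterior's right skew.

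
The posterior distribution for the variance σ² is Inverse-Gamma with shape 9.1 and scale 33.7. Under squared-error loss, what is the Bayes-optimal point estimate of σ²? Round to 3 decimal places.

4.160

Mode = β/(α+1) = 33.7/10.1 = 3.337.
Mean = β/(α−1) = 33.7/8.1 = 4.160.
Squared-error loss ⇒ the optimal estimator is the posterior mean.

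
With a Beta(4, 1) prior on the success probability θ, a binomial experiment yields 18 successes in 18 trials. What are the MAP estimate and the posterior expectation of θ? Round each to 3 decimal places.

Posterior: Beta(4+18, 1+0) = Beta(22, 1).
Since β = 1 ≤ 1 and α > 1, the Beta density is monotone increasing on [0,1]; the mode is at 1.
Mean = 22/(22+1) = 0.957.

MAP = 1.000; posterior mean = 0.957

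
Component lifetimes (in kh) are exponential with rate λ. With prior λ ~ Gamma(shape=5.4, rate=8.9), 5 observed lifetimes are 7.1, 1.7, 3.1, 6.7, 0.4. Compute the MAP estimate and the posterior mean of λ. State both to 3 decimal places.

Σ times = 19.0. Posterior: Gamma(shape = 5.4+5 = 10.4, rate = 8.9+19.0 = 27.9).
Mode = (α−1)/β = 9.4/27.9 = 0.337.
Mean = α/β = 10.4/27.9 = 0.373.

MAP = 0.337, posterior mean = 0.373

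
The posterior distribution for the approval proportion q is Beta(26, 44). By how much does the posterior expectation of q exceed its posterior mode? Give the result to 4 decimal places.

0.0038

Mode = (26−1)/(26+44−2) = 25/68 = 0.3676.
Mean = 26/(26+44) = 26/70 = 0.3714.
Difference = 0.3714 − 0.3676 = 0.0038.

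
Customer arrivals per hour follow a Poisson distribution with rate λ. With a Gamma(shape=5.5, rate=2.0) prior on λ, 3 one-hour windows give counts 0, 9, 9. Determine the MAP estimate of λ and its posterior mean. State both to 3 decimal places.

MAP = 4.500; posterior mean = 4.700

Σ counts = 18. Posterior: Gamma(shape = 5.5+18 = 23.5, rate = 2.0+3 = 5.0).
Mode = (α−1)/β = 22.5/5.0 = 4.500.
Mean = α/β = 23.5/5.0 = 4.700.
Right-skewed posterior ⇒ mode < mean.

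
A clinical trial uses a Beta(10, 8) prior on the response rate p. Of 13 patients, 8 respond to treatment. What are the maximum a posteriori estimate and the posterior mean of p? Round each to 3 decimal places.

Posterior: Beta(10+8, 8+5) = Beta(18, 13).
Mode = (18−1)/(18+13−2) = 17/29 = 0.586.
Mean = 18/(18+13) = 18/31 = 0.581.
The posterior is left-skewed, so the mode exceeds the mean.

MAP = 0.586; posterior mean = 0.581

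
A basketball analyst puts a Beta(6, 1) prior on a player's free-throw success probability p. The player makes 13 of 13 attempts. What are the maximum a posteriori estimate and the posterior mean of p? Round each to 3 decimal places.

Posterior: Beta(6+13, 1+0) = Beta(19, 1).
Since β = 1 ≤ 1 and α > 1, the Beta density is monotone increasing on [0,1]; the mode is at 1.
Mean = 19/(19+1) = 0.950.
Mode > mean: the posterior has a left tail.

MAP = 1.000, posterior mean = 0.950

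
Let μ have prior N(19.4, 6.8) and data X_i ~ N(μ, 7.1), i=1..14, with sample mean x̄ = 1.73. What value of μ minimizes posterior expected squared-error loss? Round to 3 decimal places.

Posterior for μ is Normal. Precision-weighted mean: (1/6.8·19.4 + 14/7.1·1.73) / (1/6.8 + 14/7.1) = 2.956.
A Normal posterior is symmetric, so mode = mean.
Squared-error loss ⇒ the optimal estimator is the posterior mean.

2.956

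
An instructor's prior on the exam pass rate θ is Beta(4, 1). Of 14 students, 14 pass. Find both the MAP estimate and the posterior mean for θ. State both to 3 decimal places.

Posterior: Beta(4+14, 1+0) = Beta(18, 1).
Since β = 1 ≤ 1 and α > 1, the Beta density is monotone increasing on [0,1]; the mode is at 1.
Mean = 18/(18+1) = 0.947.
The mean is pulled below the mode by the posterior's left skew.

MAP estimate = 1.000, posterior mean = 0.947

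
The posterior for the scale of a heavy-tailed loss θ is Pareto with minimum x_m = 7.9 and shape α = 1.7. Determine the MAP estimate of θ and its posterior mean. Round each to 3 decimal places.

MAP estimate = 7.900, posterior mean = 19.186

The Pareto density is strictly decreasing on [x_m, ∞), so the mode is x_m = 7.900.
Mean = α·x_m/(α−1) = 1.7·7.9/0.7 = 19.186.
The posterior is right-skewed, so the mean exceeds the mode.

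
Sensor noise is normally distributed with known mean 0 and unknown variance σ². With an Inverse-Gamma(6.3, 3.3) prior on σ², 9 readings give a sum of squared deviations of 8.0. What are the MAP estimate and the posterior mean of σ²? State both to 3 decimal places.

MAP = 0.619, posterior mean = 0.745

Posterior: Inverse-Gamma(shape = 6.3+9/2 = 10.8, scale = 3.3+8.0/2 = 7.3).
Mode = β/(α+1) = 7.3/11.8 = 0.619.
Mean = β/(α−1) = 7.3/9.8 = 0.745.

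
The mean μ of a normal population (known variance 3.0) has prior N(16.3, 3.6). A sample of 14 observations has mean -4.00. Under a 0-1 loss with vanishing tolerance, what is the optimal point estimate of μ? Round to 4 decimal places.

Posterior for μ is Normal. Precision-weighted mean: (1/3.6·16.3 + 14/3.0·-4.00) / (1/3.6 + 14/3.0) = -2.8596.
A Normal posterior is symmetric, so mode = mean.
This is the posterior mode — the MAP estimate.

-2.8596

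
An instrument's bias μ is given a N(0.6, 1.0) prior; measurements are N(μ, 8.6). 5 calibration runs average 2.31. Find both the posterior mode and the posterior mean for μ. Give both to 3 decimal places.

MAP = 1.229, posterior mean = 1.229

Posterior for μ is Normal. Precision-weighted mean: (1/1.0·0.6 + 5/8.6·2.31) / (1/1.0 + 5/8.6) = 1.229.
A Normal posterior is symmetric, so mode = mean.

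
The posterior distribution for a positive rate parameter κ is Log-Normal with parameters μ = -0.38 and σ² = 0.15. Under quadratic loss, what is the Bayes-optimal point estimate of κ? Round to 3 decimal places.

0.737

Mode = exp(μ − σ²) = exp(-0.53) = 0.589.
Mean = exp(μ + σ²/2) = exp(-0.305) = 0.737.
Quadratic loss ⇒ the optimal estimator is the posterior mean.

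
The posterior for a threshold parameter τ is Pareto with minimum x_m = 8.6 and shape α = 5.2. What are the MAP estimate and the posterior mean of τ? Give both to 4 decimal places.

MAP estimate = 8.6000, posterior mean = 10.6476

The Pareto density is strictly decreasing on [x_m, ∞), so the mode is x_m = 8.6000.
Mean = α·x_m/(α−1) = 5.2·8.6/4.2 = 10.6476.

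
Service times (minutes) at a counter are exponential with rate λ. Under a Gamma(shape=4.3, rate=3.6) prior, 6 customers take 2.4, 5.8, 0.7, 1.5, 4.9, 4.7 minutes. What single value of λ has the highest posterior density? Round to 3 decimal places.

Σ times = 20.0. Posterior: Gamma(shape = 4.3+6 = 10.3, rate = 3.6+20.0 = 23.6).
Mode = (α−1)/β = 9.3/23.6 = 0.394.
Mean = α/β = 10.3/23.6 = 0.436.
This is the posterior mode — the MAP estimate.

0.394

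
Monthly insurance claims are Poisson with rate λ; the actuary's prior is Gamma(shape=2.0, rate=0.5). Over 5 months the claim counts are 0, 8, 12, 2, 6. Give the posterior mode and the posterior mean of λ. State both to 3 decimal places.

Σ counts = 28. Posterior: Gamma(shape = 2.0+28 = 30.0, rate = 0.5+5 = 5.5).
Mode = (α−1)/β = 29.0/5.5 = 5.273.
Mean = α/β = 30.0/5.5 = 5.455.

MAP = 5.273; posterior mean = 5.455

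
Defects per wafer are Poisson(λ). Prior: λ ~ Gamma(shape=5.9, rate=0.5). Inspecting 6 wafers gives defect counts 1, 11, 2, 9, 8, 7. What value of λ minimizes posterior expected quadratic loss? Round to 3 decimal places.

Σ counts = 38. Posterior: Gamma(shape = 5.9+38 = 43.9, rate = 0.5+6 = 6.5).
Mode = (α−1)/β = 42.9/6.5 = 6.600.
Mean = α/β = 43.9/6.5 = 6.754.
Quadratic loss ⇒ the optimal estimator is the posterior mean.

6.754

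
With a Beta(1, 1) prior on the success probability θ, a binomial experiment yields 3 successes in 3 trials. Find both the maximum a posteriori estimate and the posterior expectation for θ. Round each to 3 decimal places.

Posterior: Beta(1+3, 1+0) = Beta(4, 1).
Since β = 1 ≤ 1 and α > 1, the Beta density is monotone increasing on [0,1]; the mode is at 1.
Mean = 4/(4+1) = 0.800.

MAP = 1.000, posterior mean = 0.800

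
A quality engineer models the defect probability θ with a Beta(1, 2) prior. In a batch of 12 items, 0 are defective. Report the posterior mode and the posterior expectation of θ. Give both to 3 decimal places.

MAP = 0.000, posterior mean = 0.067

Posterior: Beta(1+0, 2+12) = Beta(1, 14).
Since α = 1 ≤ 1 and β > 1, the Beta density is monotone decreasing on [0,1]; the mode is at 0.
Mean = 1/(1+14) = 0.067.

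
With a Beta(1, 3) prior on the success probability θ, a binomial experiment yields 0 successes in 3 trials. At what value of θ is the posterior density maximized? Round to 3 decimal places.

Posterior: Beta(1+0, 3+3) = Beta(1, 6).
Since α = 1 ≤ 1 and β > 1, the Beta density is monotone decreasing on [0,1]; the mode is at 0.
Mean = 1/(1+6) = 0.143.
This is the posterior mode — the MAP estimate.

0.000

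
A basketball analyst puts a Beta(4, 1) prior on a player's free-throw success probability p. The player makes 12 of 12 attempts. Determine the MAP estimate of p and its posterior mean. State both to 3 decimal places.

Posterior: Beta(4+12, 1+0) = Beta(16, 1).
Since β = 1 ≤ 1 and α > 1, the Beta density is monotone increasing on [0,1]; the mode is at 1.
Mean = 16/(16+1) = 0.941.

MAP: 1.000. Posterior mean: 0.941.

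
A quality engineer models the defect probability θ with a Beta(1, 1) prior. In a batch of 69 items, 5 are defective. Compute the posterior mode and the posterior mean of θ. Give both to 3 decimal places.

posterior mode = 0.072, posterior mean = 0.085

Posterior: Beta(1+5, 1+64) = Beta(6, 65).
Mode = (6−1)/(6+65−2) = 5/69 = 0.072.
Mean = 6/(6+65) = 6/71 = 0.085.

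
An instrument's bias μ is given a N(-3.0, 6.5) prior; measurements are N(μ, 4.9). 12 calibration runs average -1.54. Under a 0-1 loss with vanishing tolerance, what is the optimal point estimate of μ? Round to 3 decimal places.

Posterior for μ is Normal. Precision-weighted mean: (1/6.5·-3.0 + 12/4.9·-1.54) / (1/6.5 + 12/4.9) = -1.626.
A Normal posterior is symmetric, so mode = mean.
This is the posterior mode — the MAP estimate.

-1.626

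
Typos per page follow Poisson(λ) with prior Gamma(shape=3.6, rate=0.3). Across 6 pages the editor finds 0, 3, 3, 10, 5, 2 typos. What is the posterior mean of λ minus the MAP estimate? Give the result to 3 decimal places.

Σ counts = 23. Posterior: Gamma(shape = 3.6+23 = 26.6, rate = 0.3+6 = 6.3).
Mode = (α−1)/β = 25.6/6.3 = 4.063.
Mean = α/β = 26.6/6.3 = 4.222.
Difference = 4.222 − 4.063 = 0.159.
The mean is pulled above the mode by the posterior's right skew.

0.159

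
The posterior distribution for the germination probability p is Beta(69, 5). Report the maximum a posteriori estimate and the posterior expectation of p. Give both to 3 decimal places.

Mode = (69−1)/(69+5−2) = 68/72 = 0.944.
Mean = 69/(69+5) = 69/74 = 0.932.
Left-skewed posterior ⇒ mean < mode.

p_MAP = 0.944, E[p|data] = 0.932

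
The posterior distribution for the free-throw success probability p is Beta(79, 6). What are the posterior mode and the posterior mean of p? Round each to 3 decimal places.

Mode = (79−1)/(79+6−2) = 78/83 = 0.940.
Mean = 79/(79+6) = 79/85 = 0.929.
The posterior is left-skewed, so the mode exceeds the mean.

posterior mode = 0.940, posterior mean = 0.929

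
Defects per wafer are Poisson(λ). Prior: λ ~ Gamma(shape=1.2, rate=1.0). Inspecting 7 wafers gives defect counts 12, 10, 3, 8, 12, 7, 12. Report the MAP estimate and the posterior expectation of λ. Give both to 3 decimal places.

λ_MAP = 8.025, E[λ|data] = 8.150

Σ counts = 64. Posterior: Gamma(shape = 1.2+64 = 65.2, rate = 1.0+7 = 8.0).
Mode = (α−1)/β = 64.2/8.0 = 8.025.
Mean = α/β = 65.2/8.0 = 8.150.
The mean is pulled above the mode by the posterior's right skew.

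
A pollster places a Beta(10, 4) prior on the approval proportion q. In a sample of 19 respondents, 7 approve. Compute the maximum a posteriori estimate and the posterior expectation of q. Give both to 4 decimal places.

Posterior: Beta(10+7, 4+12) = Beta(17, 16).
Mode = (17−1)/(17+16−2) = 16/31 = 0.5161.
Mean = 17/(17+16) = 17/33 = 0.5152.
The mean is pulled below the mode by the posterior's left skew.

MAP = 0.5161; posterior mean = 0.5152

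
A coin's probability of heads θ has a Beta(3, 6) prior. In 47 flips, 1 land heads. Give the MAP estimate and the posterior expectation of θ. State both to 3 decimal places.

Posterior: Beta(3+1, 6+46) = Beta(4, 52).
Mode = (4−1)/(4+52−2) = 3/54 = 0.056.
Mean = 4/(4+52) = 4/56 = 0.071.

θ_MAP = 0.056, E[θ|data] = 0.071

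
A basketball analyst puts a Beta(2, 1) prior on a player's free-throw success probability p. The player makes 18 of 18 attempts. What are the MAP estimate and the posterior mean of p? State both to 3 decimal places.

MAP = 1.000, posterior mean = 0.952

Posterior: Beta(2+18, 1+0) = Beta(20, 1).
Since β = 1 ≤ 1 and α > 1, the Beta density is monotone increasing on [0,1]; the mode is at 1.
Mean = 20/(20+1) = 0.952.
Left-skewed posterior ⇒ mean < mode.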